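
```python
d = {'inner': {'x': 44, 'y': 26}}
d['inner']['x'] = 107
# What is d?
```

After line 1: d = {'inner': {'x': 44, 'y': 26}}
After line 2 (inner x overwritten): d = {'inner': {'x': 107, 'y': 26}}

{'inner': {'x': 107, 'y': 26}}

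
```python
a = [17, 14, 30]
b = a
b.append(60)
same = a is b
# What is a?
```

After line 1: a = [17, 14, 30]
After line 2 (b = a is an alias, same object): a = [17, 14, 30], b = [17, 14, 30]
After line 3 (b.append mutates the shared list): a = [17, 14, 30, 60], b = [17, 14, 30, 60]
After line 4 (same = a is b; same object -> True): same = True

[17, 14, 30, 60]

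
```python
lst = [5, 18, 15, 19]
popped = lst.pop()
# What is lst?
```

[5, 18, 15]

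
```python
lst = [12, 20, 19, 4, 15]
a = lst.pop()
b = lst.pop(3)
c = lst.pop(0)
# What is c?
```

After line 1: lst = [12, 20, 19, 4, 15]
After line 2 (pop() -> a = 15): lst = [12, 20, 19, 4]
After line 3 (pop(3) -> b = 4): lst = [12, 20, 19]
After line 4 (pop(0) -> c = 12): lst = [20, 19]

12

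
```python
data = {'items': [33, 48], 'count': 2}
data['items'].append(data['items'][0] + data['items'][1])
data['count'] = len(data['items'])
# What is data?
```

After line 1: data = {'items': [33, 48], 'count': 2}
After line 2 (append 33 + 48 = 81): data = {'items': [33, 48, 81], 'count': 2}
After line 3 (count = len(items) = 3): data = {'items': [33, 48, 81], 'count': 3}

{'items': [33, 48, 81], 'count': 3}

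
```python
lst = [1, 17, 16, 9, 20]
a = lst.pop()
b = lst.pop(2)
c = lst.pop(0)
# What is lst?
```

After line 1: lst = [1, 17, 16, 9, 20]
After line 2 (pop() -> a = 20): lst = [1, 17, 16, 9]
After line 3 (pop(2) -> b = 16): lst = [1, 17, 9]
After line 4 (pop(0) -> c = 1): lst = [17, 9]

[17, 9]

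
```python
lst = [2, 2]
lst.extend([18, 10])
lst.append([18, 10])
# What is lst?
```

After line 1: lst = [2, 2]
After line 2 (extend unpacks [18, 10]): lst = [2, 2, 18, 10]
After line 3 (append adds [18, 10] as single element): lst = [2, 2, 18, 10, [18, 10]]

[2, 2, 18, 10, [18, 10]]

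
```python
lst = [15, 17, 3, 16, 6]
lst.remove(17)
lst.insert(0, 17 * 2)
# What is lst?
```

After line 1: lst = [15, 17, 3, 16, 6]
After line 2 (remove first 17): lst = [15, 3, 16, 6]
After line 3 (insert 34 at index 0): lst = [34, 15, 3, 16, 6]

[34, 15, 3, 16, 6]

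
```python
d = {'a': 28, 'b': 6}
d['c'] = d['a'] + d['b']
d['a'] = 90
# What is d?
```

After line 1: d = {'a': 28, 'b': 6}
After line 2 (d['c'] = 28 + 6): d = {'a': 28, 'b': 6, 'c': 34}
After line 3: d = {'a': 90, 'b': 6, 'c': 34}

{'a': 90, 'b': 6, 'c': 34}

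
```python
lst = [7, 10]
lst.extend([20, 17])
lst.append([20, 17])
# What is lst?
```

After line 1: lst = [7, 10]
After line 2 (extend unpacks [20, 17]): lst = [7, 10, 20, 17]
After line 3 (append adds [20, 17] as single element): lst = [7, 10, 20, 17, [20, 17]]

[7, 10, 20, 17, [20, 17]]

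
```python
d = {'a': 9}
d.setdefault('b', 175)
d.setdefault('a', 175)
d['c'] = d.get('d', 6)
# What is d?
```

After line 1: d = {'a': 9}
After line 2 (setdefault adds 'b'=175): d = {'a': 9, 'b': 175}
After line 3 (setdefault 'a' no-op, already exists): d = {'a': 9, 'b': 175}
After line 4 (get('d', 6) returns default since 'd' not in d): d = {'a': 9, 'b': 175, 'c': 6}

{'a': 9, 'b': 175, 'c': 6}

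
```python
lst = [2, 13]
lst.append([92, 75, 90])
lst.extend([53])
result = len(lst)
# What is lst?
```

After line 1: lst = [2, 13]
After line 2 (append adds [92, 75, 90] as single element): lst = [2, 13, [92, 75, 90]]
After line 3 (extend unpacks [53], adds 53): lst = [2, 13, [92, 75, 90], 53]
After line 4: result = len(lst) = 4

[2, 13, [92, 75, 90], 53]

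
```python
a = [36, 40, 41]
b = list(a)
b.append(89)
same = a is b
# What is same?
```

After line 1: a = [36, 40, 41]
After line 2 (b = list(a) is a shallow copy, new object): a = [36, 40, 41], b = [36, 40, 41]
After line 3 (append only mutates b): a = [36, 40, 41], b = [36, 40, 41, 89]
After line 4 (same = a is b; different objects -> False): same = False

False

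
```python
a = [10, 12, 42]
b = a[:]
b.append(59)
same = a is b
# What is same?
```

After line 1: a = [10, 12, 42]
After line 2 (b = a[:] is a shallow copy, new object): a = [10, 12, 42], b = [10, 12, 42]
After line 3 (append only mutates b): a = [10, 12, 42], b = [10, 12, 42, 59]
After line 4 (same = a is b; different objects -> False): same = False

False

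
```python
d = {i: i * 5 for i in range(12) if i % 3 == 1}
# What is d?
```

{1: 5, 4: 20, 7: 35, 10: 50}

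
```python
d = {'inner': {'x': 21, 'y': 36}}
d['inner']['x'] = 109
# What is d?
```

After line 1: d = {'inner': {'x': 21, 'y': 36}}
After line 2 (inner x overwritten): d = {'inner': {'x': 109, 'y': 36}}

{'inner': {'x': 109, 'y': 36}}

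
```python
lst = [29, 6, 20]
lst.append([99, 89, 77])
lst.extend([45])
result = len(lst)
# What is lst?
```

After line 1: lst = [29, 6, 20]
After line 2 (append adds [99, 89, 77] as single element): lst = [29, 6, 20, [99, 89, 77]]
After line 3 (extend unpacks [45], adds 45): lst = [29, 6, 20, [99, 89, 77], 45]
After line 4: result = len(lst) = 5

[29, 6, 20, [99, 89, 77], 45]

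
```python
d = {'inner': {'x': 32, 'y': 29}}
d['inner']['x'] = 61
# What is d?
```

After line 1: d = {'inner': {'x': 32, 'y': 29}}
After line 2 (inner x overwritten): d = {'inner': {'x': 61, 'y': 29}}

{'inner': {'x': 61, 'y': 29}}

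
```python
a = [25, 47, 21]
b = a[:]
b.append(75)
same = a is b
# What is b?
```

After line 1: a = [25, 47, 21]
After line 2 (b = a[:] is a shallow copy, new object): a = [25, 47, 21], b = [25, 47, 21]
After line 3 (append only mutates b): a = [25, 47, 21], b = [25, 47, 21, 75]
After line 4 (same = a is b; different objects -> False): same = False

[25, 47, 21, 75]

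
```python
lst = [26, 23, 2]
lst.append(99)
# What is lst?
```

[26, 23, 2, 99]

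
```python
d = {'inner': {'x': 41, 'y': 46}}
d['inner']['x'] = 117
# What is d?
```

After line 1: d = {'inner': {'x': 41, 'y': 46}}
After line 2 (inner x overwritten): d = {'inner': {'x': 117, 'y': 46}}

{'inner': {'x': 117, 'y': 46}}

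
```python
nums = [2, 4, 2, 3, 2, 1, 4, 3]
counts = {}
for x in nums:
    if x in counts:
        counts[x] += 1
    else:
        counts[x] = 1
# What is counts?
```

Initial: counts = {}, nums = [2, 4, 2, 3, 2, 1, 4, 3]
See 2: counts = {2: 1}
See 4: counts = {2: 1, 4: 1}
See 2: counts = {2: 2, 4: 1}
See 3: counts = {2: 2, 4: 1, 3: 1}
See 2: counts = {2: 3, 4: 1, 3: 1}
See 1: counts = {2: 3, 4: 1, 3: 1, 1: 1}
See 4: counts = {2: 3, 4: 2, 3: 1, 1: 1}
See 3: counts = {2: 3, 4: 2, 3: 2, 1: 1}

{2: 3, 4: 2, 3: 2, 1: 1}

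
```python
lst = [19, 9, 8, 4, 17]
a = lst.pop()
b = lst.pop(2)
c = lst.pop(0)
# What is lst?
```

After line 1: lst = [19, 9, 8, 4, 17]
After line 2 (pop() -> a = 17): lst = [19, 9, 8, 4]
After line 3 (pop(2) -> b = 8): lst = [19, 9, 4]
After line 4 (pop(0) -> c = 19): lst = [9, 4]

[9, 4]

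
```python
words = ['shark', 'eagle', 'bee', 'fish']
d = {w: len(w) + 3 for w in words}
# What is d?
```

{'shark': 8, 'eagle': 8, 'bee': 6, 'fish': 7}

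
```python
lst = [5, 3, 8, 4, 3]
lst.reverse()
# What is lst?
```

[3, 4, 8, 3, 5]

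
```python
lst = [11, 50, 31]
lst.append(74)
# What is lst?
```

[11, 50, 31, 74]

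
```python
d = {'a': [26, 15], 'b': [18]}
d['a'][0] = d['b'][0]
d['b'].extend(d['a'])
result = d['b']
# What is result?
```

After line 1: d = {'a': [26, 15], 'b': [18]}
After line 2 (a[0] = b[0] = 18): d = {'a': [18, 15], 'b': [18]}
After line 3 (b.extend(a) appends [18, 15]): d = {'a': [18, 15], 'b': [18, 18, 15]}
After line 4: result = d['b'] = [18, 18, 15]

[18, 18, 15]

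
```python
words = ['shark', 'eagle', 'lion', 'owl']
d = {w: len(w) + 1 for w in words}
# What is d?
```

{'shark': 6, 'eagle': 6, 'lion': 5, 'owl': 4}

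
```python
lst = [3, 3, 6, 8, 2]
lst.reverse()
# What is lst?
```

[2, 8, 6, 3, 3]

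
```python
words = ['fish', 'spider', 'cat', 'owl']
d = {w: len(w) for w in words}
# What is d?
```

{'fish': 4, 'spider': 6, 'cat': 3, 'owl': 3}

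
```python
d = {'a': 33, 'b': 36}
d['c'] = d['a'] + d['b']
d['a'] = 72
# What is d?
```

After line 1: d = {'a': 33, 'b': 36}
After line 2 (d['c'] = 33 + 36): d = {'a': 33, 'b': 36, 'c': 69}
After line 3: d = {'a': 72, 'b': 36, 'c': 69}

{'a': 72, 'b': 36, 'c': 69}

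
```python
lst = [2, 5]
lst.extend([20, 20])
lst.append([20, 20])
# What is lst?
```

After line 1: lst = [2, 5]
After line 2 (extend unpacks [20, 20]): lst = [2, 5, 20, 20]
After line 3 (append adds [20, 20] as single element): lst = [2, 5, 20, 20, [20, 20]]

[2, 5, 20, 20, [20, 20]]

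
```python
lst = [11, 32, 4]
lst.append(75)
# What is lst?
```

[11, 32, 4, 75]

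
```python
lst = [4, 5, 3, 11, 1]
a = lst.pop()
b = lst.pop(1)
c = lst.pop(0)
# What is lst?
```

After line 1: lst = [4, 5, 3, 11, 1]
After line 2 (pop() -> a = 1): lst = [4, 5, 3, 11]
After line 3 (pop(1) -> b = 5): lst = [4, 3, 11]
After line 4 (pop(0) -> c = 4): lst = [3, 11]

[3, 11]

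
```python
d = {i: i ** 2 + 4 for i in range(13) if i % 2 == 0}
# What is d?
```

{0: 4, 2: 8, 4: 20, 6: 40, 8: 68, 10: 104, 12: 148}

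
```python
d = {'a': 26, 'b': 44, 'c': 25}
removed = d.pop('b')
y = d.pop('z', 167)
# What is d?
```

After line 1: d = {'a': 26, 'b': 44, 'c': 25}
After line 2 (pop 'b' returns 44): d = {'a': 26, 'c': 25}, removed = 44
After line 3 (pop 'z' missing, returns default 167): d = {'a': 26, 'c': 25}, y = 167

{'a': 26, 'c': 25}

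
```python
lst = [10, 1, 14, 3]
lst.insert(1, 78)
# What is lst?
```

[10, 78, 1, 14, 3]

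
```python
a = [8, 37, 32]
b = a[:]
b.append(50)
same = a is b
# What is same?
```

After line 1: a = [8, 37, 32]
After line 2 (b = a[:] is a shallow copy, new object): a = [8, 37, 32], b = [8, 37, 32]
After line 3 (append only mutates b): a = [8, 37, 32], b = [8, 37, 32, 50]
After line 4 (same = a is b; different objects -> False): same = False

False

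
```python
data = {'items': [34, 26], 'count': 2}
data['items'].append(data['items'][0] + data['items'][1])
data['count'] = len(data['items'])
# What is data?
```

After line 1: data = {'items': [34, 26], 'count': 2}
After line 2 (append 34 + 26 = 60): data = {'items': [34, 26, 60], 'count': 2}
After line 3 (count = len(items) = 3): data = {'items': [34, 26, 60], 'count': 3}

{'items': [34, 26, 60], 'count': 3}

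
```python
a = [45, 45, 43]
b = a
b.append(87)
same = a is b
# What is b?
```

After line 1: a = [45, 45, 43]
After line 2 (b = a is an alias, same object): a = [45, 45, 43], b = [45, 45, 43]
After line 3 (b.append mutates the shared list): a = [45, 45, 43, 87], b = [45, 45, 43, 87]
After line 4 (same = a is b; same object -> True): same = True

[45, 45, 43, 87]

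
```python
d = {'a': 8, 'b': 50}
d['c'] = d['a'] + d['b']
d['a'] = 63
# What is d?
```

After line 1: d = {'a': 8, 'b': 50}
After line 2 (d['c'] = 8 + 50): d = {'a': 8, 'b': 50, 'c': 58}
After line 3: d = {'a': 63, 'b': 50, 'c': 58}

{'a': 63, 'b': 50, 'c': 58}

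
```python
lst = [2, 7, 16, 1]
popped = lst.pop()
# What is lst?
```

[2, 7, 16]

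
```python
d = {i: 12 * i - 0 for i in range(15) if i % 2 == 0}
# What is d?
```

{0: 0, 2: 24, 4: 48, 6: 72, 8: 96, 10: 120, 12: 144, 14: 168}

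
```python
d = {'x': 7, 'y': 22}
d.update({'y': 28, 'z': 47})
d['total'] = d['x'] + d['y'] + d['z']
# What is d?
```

After line 1: d = {'x': 7, 'y': 22}
After line 2 (y overwritten, z added): d = {'x': 7, 'y': 28, 'z': 47}
After line 3 (total = 7 + 28 + 47 = 82): d = {'x': 7, 'y': 28, 'z': 47, 'total': 82}

{'x': 7, 'y': 28, 'z': 47, 'total': 82}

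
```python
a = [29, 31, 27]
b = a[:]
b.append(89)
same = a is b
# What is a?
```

After line 1: a = [29, 31, 27]
After line 2 (b = a[:] is a shallow copy, new object): a = [29, 31, 27], b = [29, 31, 27]
After line 3 (append only mutates b): a = [29, 31, 27], b = [29, 31, 27, 89]
After line 4 (same = a is b; different objects -> False): same = False

[29, 31, 27]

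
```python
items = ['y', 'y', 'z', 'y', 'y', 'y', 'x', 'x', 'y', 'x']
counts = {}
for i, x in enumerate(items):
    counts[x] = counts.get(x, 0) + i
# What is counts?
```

Initial: counts = {}, items = ['y', 'y', 'z', 'y', 'y', 'y', 'x', 'x', 'y', 'x']
i=0, x='y': counts = {'y': 0}
i=1, x='y': counts = {'y': 1}
i=2, x='z': counts = {'y': 1, 'z': 2}
i=3, x='y': counts = {'y': 4, 'z': 2}
i=4, x='y': counts = {'y': 8, 'z': 2}
i=5, x='y': counts = {'y': 13, 'z': 2}
i=6, x='x': counts = {'y': 13, 'z': 2, 'x': 6}
i=7, x='x': counts = {'y': 13, 'z': 2, 'x': 13}
i=8, x='y': counts = {'y': 21, 'z': 2, 'x': 13}
i=9, x='x': counts = {'y': 21, 'z': 2, 'x': 22}

{'y': 21, 'z': 2, 'x': 22}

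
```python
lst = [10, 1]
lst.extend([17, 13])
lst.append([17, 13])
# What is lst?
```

After line 1: lst = [10, 1]
After line 2 (extend unpacks [17, 13]): lst = [10, 1, 17, 13]
After line 3 (append adds [17, 13] as single element): lst = [10, 1, 17, 13, [17, 13]]

[10, 1, 17, 13, [17, 13]]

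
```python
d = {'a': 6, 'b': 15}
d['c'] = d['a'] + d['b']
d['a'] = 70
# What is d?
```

After line 1: d = {'a': 6, 'b': 15}
After line 2 (d['c'] = 6 + 15): d = {'a': 6, 'b': 15, 'c': 21}
After line 3: d = {'a': 70, 'b': 15, 'c': 21}

{'a': 70, 'b': 15, 'c': 21}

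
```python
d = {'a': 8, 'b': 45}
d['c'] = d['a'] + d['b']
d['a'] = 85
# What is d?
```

After line 1: d = {'a': 8, 'b': 45}
After line 2 (d['c'] = 8 + 45): d = {'a': 8, 'b': 45, 'c': 53}
After line 3: d = {'a': 85, 'b': 45, 'c': 53}

{'a': 85, 'b': 45, 'c': 53}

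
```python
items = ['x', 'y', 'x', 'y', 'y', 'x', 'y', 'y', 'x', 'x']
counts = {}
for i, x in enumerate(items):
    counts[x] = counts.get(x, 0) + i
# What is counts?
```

Initial: counts = {}, items = ['x', 'y', 'x', 'y', 'y', 'x', 'y', 'y', 'x', 'x']
i=0, x='x': counts = {'x': 0}
i=1, x='y': counts = {'x': 0, 'y': 1}
i=2, x='x': counts = {'x': 2, 'y': 1}
i=3, x='y': counts = {'x': 2, 'y': 4}
i=4, x='y': counts = {'x': 2, 'y': 8}
i=5, x='x': counts = {'x': 7, 'y': 8}
i=6, x='y': counts = {'x': 7, 'y': 14}
i=7, x='y': counts = {'x': 7, 'y': 21}
i=8, x='x': counts = {'x': 15, 'y': 21}
i=9, x='x': counts = {'x': 24, 'y': 21}

{'x': 24, 'y': 21}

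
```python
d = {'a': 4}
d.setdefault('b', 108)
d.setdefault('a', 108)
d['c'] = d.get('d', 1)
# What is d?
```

After line 1: d = {'a': 4}
After line 2 (setdefault adds 'b'=108): d = {'a': 4, 'b': 108}
After line 3 (setdefault 'a' no-op, already exists): d = {'a': 4, 'b': 108}
After line 4 (get('d', 1) returns default since 'd' not in d): d = {'a': 4, 'b': 108, 'c': 1}

{'a': 4, 'b': 108, 'c': 1}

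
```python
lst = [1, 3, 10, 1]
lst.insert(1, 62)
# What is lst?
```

[1, 62, 3, 10, 1]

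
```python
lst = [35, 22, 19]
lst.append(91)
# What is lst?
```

[35, 22, 19, 91]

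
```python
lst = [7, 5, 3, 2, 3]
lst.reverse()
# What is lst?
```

[3, 2, 3, 5, 7]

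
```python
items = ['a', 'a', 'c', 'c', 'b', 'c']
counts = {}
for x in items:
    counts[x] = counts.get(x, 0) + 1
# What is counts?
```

Initial: counts = {}, items = ['a', 'a', 'c', 'c', 'b', 'c']
See 'a': counts = {'a': 1}
See 'a': counts = {'a': 2}
See 'c': counts = {'a': 2, 'c': 1}
See 'c': counts = {'a': 2, 'c': 2}
See 'b': counts = {'a': 2, 'c': 2, 'b': 1}
See 'c': counts = {'a': 2, 'c': 3, 'b': 1}

{'a': 2, 'c': 3, 'b': 1}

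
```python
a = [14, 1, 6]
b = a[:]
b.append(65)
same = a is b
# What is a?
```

After line 1: a = [14, 1, 6]
After line 2 (b = a[:] is a shallow copy, new object): a = [14, 1, 6], b = [14, 1, 6]
After line 3 (append only mutates b): a = [14, 1, 6], b = [14, 1, 6, 65]
After line 4 (same = a is b; different objects -> False): same = False

[14, 1, 6]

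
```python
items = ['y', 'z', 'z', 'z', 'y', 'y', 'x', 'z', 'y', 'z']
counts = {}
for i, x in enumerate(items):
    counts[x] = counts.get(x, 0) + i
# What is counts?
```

Initial: counts = {}, items = ['y', 'z', 'z', 'z', 'y', 'y', 'x', 'z', 'y', 'z']
i=0, x='y': counts = {'y': 0}
i=1, x='z': counts = {'y': 0, 'z': 1}
i=2, x='z': counts = {'y': 0, 'z': 3}
i=3, x='z': counts = {'y': 0, 'z': 6}
i=4, x='y': counts = {'y': 4, 'z': 6}
i=5, x='y': counts = {'y': 9, 'z': 6}
i=6, x='x': counts = {'y': 9, 'z': 6, 'x': 6}
i=7, x='z': counts = {'y': 9, 'z': 13, 'x': 6}
i=8, x='y': counts = {'y': 17, 'z': 13, 'x': 6}
i=9, x='z': counts = {'y': 17, 'z': 22, 'x': 6}

{'y': 17, 'z': 22, 'x': 6}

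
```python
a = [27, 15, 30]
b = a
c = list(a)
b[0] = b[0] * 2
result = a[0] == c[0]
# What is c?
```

After line 1: a = [27, 15, 30]
After line 2 (b = a, alias): a = [27, 15, 30], b = [27, 15, 30]
After line 3 (c = list(a) is a copy, new object): c = [27, 15, 30]
After line 4 (b[0] = 27 * 2 = 54; mutates shared a/b): a = b = [54, 15, 30], c = [27, 15, 30]
After line 5 (a[0] = 54, c[0] = 27; result = False)

[27, 15, 30]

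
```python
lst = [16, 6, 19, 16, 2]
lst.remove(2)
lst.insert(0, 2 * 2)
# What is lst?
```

After line 1: lst = [16, 6, 19, 16, 2]
After line 2 (remove first 2): lst = [16, 6, 19, 16]
After line 3 (insert 4 at index 0): lst = [4, 16, 6, 19, 16]

[4, 16, 6, 19, 16]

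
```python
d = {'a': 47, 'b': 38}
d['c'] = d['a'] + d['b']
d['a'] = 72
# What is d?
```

After line 1: d = {'a': 47, 'b': 38}
After line 2 (d['c'] = 47 + 38): d = {'a': 47, 'b': 38, 'c': 85}
After line 3: d = {'a': 72, 'b': 38, 'c': 85}

{'a': 72, 'b': 38, 'c': 85}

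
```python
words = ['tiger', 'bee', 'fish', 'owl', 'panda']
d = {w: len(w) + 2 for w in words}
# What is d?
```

{'tiger': 7, 'bee': 5, 'fish': 6, 'owl': 5, 'panda': 7}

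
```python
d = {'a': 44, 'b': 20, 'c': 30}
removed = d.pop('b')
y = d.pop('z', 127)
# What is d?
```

After line 1: d = {'a': 44, 'b': 20, 'c': 30}
After line 2 (pop 'b' returns 20): d = {'a': 44, 'c': 30}, removed = 20
After line 3 (pop 'z' missing, returns default 127): d = {'a': 44, 'c': 30}, y = 127

{'a': 44, 'c': 30}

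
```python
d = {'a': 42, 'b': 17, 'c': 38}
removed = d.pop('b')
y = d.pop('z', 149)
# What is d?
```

After line 1: d = {'a': 42, 'b': 17, 'c': 38}
After line 2 (pop 'b' returns 17): d = {'a': 42, 'c': 38}, removed = 17
After line 3 (pop 'z' missing, returns default 149): d = {'a': 42, 'c': 38}, y = 149

{'a': 42, 'c': 38}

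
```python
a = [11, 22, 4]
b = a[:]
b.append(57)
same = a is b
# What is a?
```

After line 1: a = [11, 22, 4]
After line 2 (b = a[:] is a shallow copy, new object): a = [11, 22, 4], b = [11, 22, 4]
After line 3 (append only mutates b): a = [11, 22, 4], b = [11, 22, 4, 57]
After line 4 (same = a is b; different objects -> False): same = False

[11, 22, 4]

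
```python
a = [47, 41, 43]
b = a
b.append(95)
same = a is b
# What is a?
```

After line 1: a = [47, 41, 43]
After line 2 (b = a is an alias, same object): a = [47, 41, 43], b = [47, 41, 43]
After line 3 (b.append mutates the shared list): a = [47, 41, 43, 95], b = [47, 41, 43, 95]
After line 4 (same = a is b; same object -> True): same = True

[47, 41, 43, 95]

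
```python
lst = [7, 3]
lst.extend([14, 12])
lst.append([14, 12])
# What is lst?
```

After line 1: lst = [7, 3]
After line 2 (extend unpacks [14, 12]): lst = [7, 3, 14, 12]
After line 3 (append adds [14, 12] as single element): lst = [7, 3, 14, 12, [14, 12]]

[7, 3, 14, 12, [14, 12]]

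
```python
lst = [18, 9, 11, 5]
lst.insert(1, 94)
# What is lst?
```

[18, 94, 9, 11, 5]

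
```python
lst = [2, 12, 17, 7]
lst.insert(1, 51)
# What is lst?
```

[2, 51, 12, 17, 7]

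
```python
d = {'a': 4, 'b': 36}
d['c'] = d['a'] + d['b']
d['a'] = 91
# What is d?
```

After line 1: d = {'a': 4, 'b': 36}
After line 2 (d['c'] = 4 + 36): d = {'a': 4, 'b': 36, 'c': 40}
After line 3: d = {'a': 91, 'b': 36, 'c': 40}

{'a': 91, 'b': 36, 'c': 40}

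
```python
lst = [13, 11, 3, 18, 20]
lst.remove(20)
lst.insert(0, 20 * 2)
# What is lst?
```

After line 1: lst = [13, 11, 3, 18, 20]
After line 2 (remove first 20): lst = [13, 11, 3, 18]
After line 3 (insert 40 at index 0): lst = [40, 13, 11, 3, 18]

[40, 13, 11, 3, 18]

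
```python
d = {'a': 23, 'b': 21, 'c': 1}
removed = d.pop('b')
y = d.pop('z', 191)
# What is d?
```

After line 1: d = {'a': 23, 'b': 21, 'c': 1}
After line 2 (pop 'b' returns 21): d = {'a': 23, 'c': 1}, removed = 21
After line 3 (pop 'z' missing, returns default 191): d = {'a': 23, 'c': 1}, y = 191

{'a': 23, 'c': 1}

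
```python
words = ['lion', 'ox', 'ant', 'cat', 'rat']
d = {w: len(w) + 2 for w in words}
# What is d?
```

{'lion': 6, 'ox': 4, 'ant': 5, 'cat': 5, 'rat': 5}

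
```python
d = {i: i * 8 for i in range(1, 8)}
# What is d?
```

{1: 8, 2: 16, 3: 24, 4: 32, 5: 40, 6: 48, 7: 56}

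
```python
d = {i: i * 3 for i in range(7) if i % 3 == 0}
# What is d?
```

{0: 0, 3: 9, 6: 18}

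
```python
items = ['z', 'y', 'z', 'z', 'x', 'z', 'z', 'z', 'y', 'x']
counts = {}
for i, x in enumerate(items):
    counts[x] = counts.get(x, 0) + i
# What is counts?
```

Initial: counts = {}, items = ['z', 'y', 'z', 'z', 'x', 'z', 'z', 'z', 'y', 'x']
i=0, x='z': counts = {'z': 0}
i=1, x='y': counts = {'z': 0, 'y': 1}
i=2, x='z': counts = {'z': 2, 'y': 1}
i=3, x='z': counts = {'z': 5, 'y': 1}
i=4, x='x': counts = {'z': 5, 'y': 1, 'x': 4}
i=5, x='z': counts = {'z': 10, 'y': 1, 'x': 4}
i=6, x='z': counts = {'z': 16, 'y': 1, 'x': 4}
i=7, x='z': counts = {'z': 23, 'y': 1, 'x': 4}
i=8, x='y': counts = {'z': 23, 'y': 9, 'x': 4}
i=9, x='x': counts = {'z': 23, 'y': 9, 'x': 13}

{'z': 23, 'y': 9, 'x': 13}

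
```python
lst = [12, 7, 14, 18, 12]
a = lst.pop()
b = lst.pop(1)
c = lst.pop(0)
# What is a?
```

After line 1: lst = [12, 7, 14, 18, 12]
After line 2 (pop() -> a = 12): lst = [12, 7, 14, 18]
After line 3 (pop(1) -> b = 7): lst = [12, 14, 18]
After line 4 (pop(0) -> c = 12): lst = [14, 18]

12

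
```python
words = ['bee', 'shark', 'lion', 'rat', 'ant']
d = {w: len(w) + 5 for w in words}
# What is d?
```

{'bee': 8, 'shark': 10, 'lion': 9, 'rat': 8, 'ant': 8}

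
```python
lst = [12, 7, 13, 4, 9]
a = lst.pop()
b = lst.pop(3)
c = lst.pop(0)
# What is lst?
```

After line 1: lst = [12, 7, 13, 4, 9]
After line 2 (pop() -> a = 9): lst = [12, 7, 13, 4]
After line 3 (pop(3) -> b = 4): lst = [12, 7, 13]
After line 4 (pop(0) -> c = 12): lst = [7, 13]

[7, 13]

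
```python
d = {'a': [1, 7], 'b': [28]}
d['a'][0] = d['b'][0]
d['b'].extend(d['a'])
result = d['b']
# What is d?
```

After line 1: d = {'a': [1, 7], 'b': [28]}
After line 2 (a[0] = b[0] = 28): d = {'a': [28, 7], 'b': [28]}
After line 3 (b.extend(a) appends [28, 7]): d = {'a': [28, 7], 'b': [28, 28, 7]}
After line 4: result = d['b'] = [28, 28, 7]

{'a': [28, 7], 'b': [28, 28, 7]}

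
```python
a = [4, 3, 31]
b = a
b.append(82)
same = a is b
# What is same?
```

After line 1: a = [4, 3, 31]
After line 2 (b = a is an alias, same object): a = [4, 3, 31], b = [4, 3, 31]
After line 3 (b.append mutates the shared list): a = [4, 3, 31, 82], b = [4, 3, 31, 82]
After line 4 (same = a is b; same object -> True): same = True

True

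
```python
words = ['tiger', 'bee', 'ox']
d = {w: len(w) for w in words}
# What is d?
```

{'tiger': 5, 'bee': 3, 'ox': 2}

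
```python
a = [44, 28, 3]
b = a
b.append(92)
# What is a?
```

After line 1: a = [44, 28, 3]
After line 2 (b = a is an alias, same object): a = [44, 28, 3], b = [44, 28, 3]
After line 3 (b.append mutates the shared list): a = [44, 28, 3, 92], b = [44, 28, 3, 92]

[44, 28, 3, 92]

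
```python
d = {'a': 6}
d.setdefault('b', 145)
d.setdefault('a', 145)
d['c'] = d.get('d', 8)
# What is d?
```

After line 1: d = {'a': 6}
After line 2 (setdefault adds 'b'=145): d = {'a': 6, 'b': 145}
After line 3 (setdefault 'a' no-op, already exists): d = {'a': 6, 'b': 145}
After line 4 (get('d', 8) returns default since 'd' not in d): d = {'a': 6, 'b': 145, 'c': 8}

{'a': 6, 'b': 145, 'c': 8}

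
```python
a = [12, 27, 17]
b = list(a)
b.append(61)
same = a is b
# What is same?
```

After line 1: a = [12, 27, 17]
After line 2 (b = list(a) is a shallow copy, new object): a = [12, 27, 17], b = [12, 27, 17]
After line 3 (append only mutates b): a = [12, 27, 17], b = [12, 27, 17, 61]
After line 4 (same = a is b; different objects -> False): same = False

False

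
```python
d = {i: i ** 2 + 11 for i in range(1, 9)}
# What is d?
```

{1: 12, 2: 15, 3: 20, 4: 27, 5: 36, 6: 47, 7: 60, 8: 75}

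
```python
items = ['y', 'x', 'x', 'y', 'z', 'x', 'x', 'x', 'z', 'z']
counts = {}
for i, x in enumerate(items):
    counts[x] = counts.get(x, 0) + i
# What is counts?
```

Initial: counts = {}, items = ['y', 'x', 'x', 'y', 'z', 'x', 'x', 'x', 'z', 'z']
i=0, x='y': counts = {'y': 0}
i=1, x='x': counts = {'y': 0, 'x': 1}
i=2, x='x': counts = {'y': 0, 'x': 3}
i=3, x='y': counts = {'y': 3, 'x': 3}
i=4, x='z': counts = {'y': 3, 'x': 3, 'z': 4}
i=5, x='x': counts = {'y': 3, 'x': 8, 'z': 4}
i=6, x='x': counts = {'y': 3, 'x': 14, 'z': 4}
i=7, x='x': counts = {'y': 3, 'x': 21, 'z': 4}
i=8, x='z': counts = {'y': 3, 'x': 21, 'z': 12}
i=9, x='z': counts = {'y': 3, 'x': 21, 'z': 21}

{'y': 3, 'x': 21, 'z': 21}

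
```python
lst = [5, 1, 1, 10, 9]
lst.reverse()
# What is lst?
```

[9, 10, 1, 1, 5]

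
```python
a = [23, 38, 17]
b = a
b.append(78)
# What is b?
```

After line 1: a = [23, 38, 17]
After line 2 (b = a is an alias, same object): a = [23, 38, 17], b = [23, 38, 17]
After line 3 (b.append mutates the shared list): a = [23, 38, 17, 78], b = [23, 38, 17, 78]

[23, 38, 17, 78]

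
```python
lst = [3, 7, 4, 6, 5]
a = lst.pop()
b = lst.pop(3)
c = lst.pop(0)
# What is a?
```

After line 1: lst = [3, 7, 4, 6, 5]
After line 2 (pop() -> a = 5): lst = [3, 7, 4, 6]
After line 3 (pop(3) -> b = 6): lst = [3, 7, 4]
After line 4 (pop(0) -> c = 3): lst = [7, 4]

5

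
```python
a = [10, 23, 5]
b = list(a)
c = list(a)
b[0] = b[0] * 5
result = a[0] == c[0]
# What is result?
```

After line 1: a = [10, 23, 5]
After line 2 (b = list(a), copy): a = [10, 23, 5], b = [10, 23, 5]
After line 3 (c = list(a) is a copy, new object): c = [10, 23, 5]
After line 4 (b[0] = 10 * 5 = 50; only b mutates (copy)): a = [10, 23, 5], b = [50, 23, 5], c = [10, 23, 5]
After line 5 (a[0] = 10, c[0] = 10; result = True)

True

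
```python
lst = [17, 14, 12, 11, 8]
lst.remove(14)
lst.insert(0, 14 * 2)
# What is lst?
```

After line 1: lst = [17, 14, 12, 11, 8]
After line 2 (remove first 14): lst = [17, 12, 11, 8]
After line 3 (insert 28 at index 0): lst = [28, 17, 12, 11, 8]

[28, 17, 12, 11, 8]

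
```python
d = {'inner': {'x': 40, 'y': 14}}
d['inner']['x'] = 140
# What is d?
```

After line 1: d = {'inner': {'x': 40, 'y': 14}}
After line 2 (inner x overwritten): d = {'inner': {'x': 140, 'y': 14}}

{'inner': {'x': 140, 'y': 14}}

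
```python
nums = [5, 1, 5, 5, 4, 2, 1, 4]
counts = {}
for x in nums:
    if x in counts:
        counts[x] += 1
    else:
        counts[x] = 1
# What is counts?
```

Initial: counts = {}, nums = [5, 1, 5, 5, 4, 2, 1, 4]
See 5: counts = {5: 1}
See 1: counts = {5: 1, 1: 1}
See 5: counts = {5: 2, 1: 1}
See 5: counts = {5: 3, 1: 1}
See 4: counts = {5: 3, 1: 1, 4: 1}
See 2: counts = {5: 3, 1: 1, 4: 1, 2: 1}
See 1: counts = {5: 3, 1: 2, 4: 1, 2: 1}
See 4: counts = {5: 3, 1: 2, 4: 2, 2: 1}

{5: 3, 1: 2, 4: 2, 2: 1}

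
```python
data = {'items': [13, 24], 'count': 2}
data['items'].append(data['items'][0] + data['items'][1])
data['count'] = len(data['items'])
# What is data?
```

After line 1: data = {'items': [13, 24], 'count': 2}
After line 2 (append 13 + 24 = 37): data = {'items': [13, 24, 37], 'count': 2}
After line 3 (count = len(items) = 3): data = {'items': [13, 24, 37], 'count': 3}

{'items': [13, 24, 37], 'count': 3}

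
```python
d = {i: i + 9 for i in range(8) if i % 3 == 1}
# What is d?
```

{1: 10, 4: 13, 7: 16}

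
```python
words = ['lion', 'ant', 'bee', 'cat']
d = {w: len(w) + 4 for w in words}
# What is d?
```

{'lion': 8, 'ant': 7, 'bee': 7, 'cat': 7}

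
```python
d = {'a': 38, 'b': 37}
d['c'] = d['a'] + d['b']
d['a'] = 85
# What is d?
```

After line 1: d = {'a': 38, 'b': 37}
After line 2 (d['c'] = 38 + 37): d = {'a': 38, 'b': 37, 'c': 75}
After line 3: d = {'a': 85, 'b': 37, 'c': 75}

{'a': 85, 'b': 37, 'c': 75}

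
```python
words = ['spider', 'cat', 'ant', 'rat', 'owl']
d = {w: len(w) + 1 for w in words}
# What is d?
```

{'spider': 7, 'cat': 4, 'ant': 4, 'rat': 4, 'owl': 4}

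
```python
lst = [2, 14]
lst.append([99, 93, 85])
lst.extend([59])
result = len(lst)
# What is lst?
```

After line 1: lst = [2, 14]
After line 2 (append adds [99, 93, 85] as single element): lst = [2, 14, [99, 93, 85]]
After line 3 (extend unpacks [59], adds 59): lst = [2, 14, [99, 93, 85], 59]
After line 4: result = len(lst) = 4

[2, 14, [99, 93, 85], 59]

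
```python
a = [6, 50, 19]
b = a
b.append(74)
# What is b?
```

After line 1: a = [6, 50, 19]
After line 2 (b = a is an alias, same object): a = [6, 50, 19], b = [6, 50, 19]
After line 3 (b.append mutates the shared list): a = [6, 50, 19, 74], b = [6, 50, 19, 74]

[6, 50, 19, 74]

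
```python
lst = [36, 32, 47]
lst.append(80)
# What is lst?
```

[36, 32, 47, 80]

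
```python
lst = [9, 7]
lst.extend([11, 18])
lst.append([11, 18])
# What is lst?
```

After line 1: lst = [9, 7]
After line 2 (extend unpacks [11, 18]): lst = [9, 7, 11, 18]
After line 3 (append adds [11, 18] as single element): lst = [9, 7, 11, 18, [11, 18]]

[9, 7, 11, 18, [11, 18]]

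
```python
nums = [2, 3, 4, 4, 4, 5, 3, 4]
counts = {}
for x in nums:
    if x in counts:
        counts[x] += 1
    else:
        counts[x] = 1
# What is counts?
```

Initial: counts = {}, nums = [2, 3, 4, 4, 4, 5, 3, 4]
See 2: counts = {2: 1}
See 3: counts = {2: 1, 3: 1}
See 4: counts = {2: 1, 3: 1, 4: 1}
See 4: counts = {2: 1, 3: 1, 4: 2}
See 4: counts = {2: 1, 3: 1, 4: 3}
See 5: counts = {2: 1, 3: 1, 4: 3, 5: 1}
See 3: counts = {2: 1, 3: 2, 4: 3, 5: 1}
See 4: counts = {2: 1, 3: 2, 4: 4, 5: 1}

{2: 1, 3: 2, 4: 4, 5: 1}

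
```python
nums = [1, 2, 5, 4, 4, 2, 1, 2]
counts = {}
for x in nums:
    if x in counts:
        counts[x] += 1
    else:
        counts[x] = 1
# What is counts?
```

Initial: counts = {}, nums = [1, 2, 5, 4, 4, 2, 1, 2]
See 1: counts = {1: 1}
See 2: counts = {1: 1, 2: 1}
See 5: counts = {1: 1, 2: 1, 5: 1}
See 4: counts = {1: 1, 2: 1, 5: 1, 4: 1}
See 4: counts = {1: 1, 2: 1, 5: 1, 4: 2}
See 2: counts = {1: 1, 2: 2, 5: 1, 4: 2}
See 1: counts = {1: 2, 2: 2, 5: 1, 4: 2}
See 2: counts = {1: 2, 2: 3, 5: 1, 4: 2}

{1: 2, 2: 3, 5: 1, 4: 2}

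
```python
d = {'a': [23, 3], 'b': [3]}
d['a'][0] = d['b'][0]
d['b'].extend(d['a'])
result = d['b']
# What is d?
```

After line 1: d = {'a': [23, 3], 'b': [3]}
After line 2 (a[0] = b[0] = 3): d = {'a': [3, 3], 'b': [3]}
After line 3 (b.extend(a) appends [3, 3]): d = {'a': [3, 3], 'b': [3, 3, 3]}
After line 4: result = d['b'] = [3, 3, 3]

{'a': [3, 3], 'b': [3, 3, 3]}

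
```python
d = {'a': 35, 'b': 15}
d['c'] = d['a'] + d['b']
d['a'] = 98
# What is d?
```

After line 1: d = {'a': 35, 'b': 15}
After line 2 (d['c'] = 35 + 15): d = {'a': 35, 'b': 15, 'c': 50}
After line 3: d = {'a': 98, 'b': 15, 'c': 50}

{'a': 98, 'b': 15, 'c': 50}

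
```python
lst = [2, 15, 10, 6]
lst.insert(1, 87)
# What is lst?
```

[2, 87, 15, 10, 6]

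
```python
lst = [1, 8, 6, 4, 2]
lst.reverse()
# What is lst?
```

[2, 4, 6, 8, 1]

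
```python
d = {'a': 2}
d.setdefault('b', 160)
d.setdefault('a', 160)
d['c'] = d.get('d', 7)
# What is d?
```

After line 1: d = {'a': 2}
After line 2 (setdefault adds 'b'=160): d = {'a': 2, 'b': 160}
After line 3 (setdefault 'a' no-op, already exists): d = {'a': 2, 'b': 160}
After line 4 (get('d', 7) returns default since 'd' not in d): d = {'a': 2, 'b': 160, 'c': 7}

{'a': 2, 'b': 160, 'c': 7}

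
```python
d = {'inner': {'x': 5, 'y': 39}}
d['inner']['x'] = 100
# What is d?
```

After line 1: d = {'inner': {'x': 5, 'y': 39}}
After line 2 (inner x overwritten): d = {'inner': {'x': 100, 'y': 39}}

{'inner': {'x': 100, 'y': 39}}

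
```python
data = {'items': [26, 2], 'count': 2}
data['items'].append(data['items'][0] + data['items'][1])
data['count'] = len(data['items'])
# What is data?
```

After line 1: data = {'items': [26, 2], 'count': 2}
After line 2 (append 26 + 2 = 28): data = {'items': [26, 2, 28], 'count': 2}
After line 3 (count = len(items) = 3): data = {'items': [26, 2, 28], 'count': 3}

{'items': [26, 2, 28], 'count': 3}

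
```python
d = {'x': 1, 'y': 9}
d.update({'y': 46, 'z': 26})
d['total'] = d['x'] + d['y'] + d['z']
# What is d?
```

After line 1: d = {'x': 1, 'y': 9}
After line 2 (y overwritten, z added): d = {'x': 1, 'y': 46, 'z': 26}
After line 3 (total = 1 + 46 + 26 = 73): d = {'x': 1, 'y': 46, 'z': 26, 'total': 73}

{'x': 1, 'y': 46, 'z': 26, 'total': 73}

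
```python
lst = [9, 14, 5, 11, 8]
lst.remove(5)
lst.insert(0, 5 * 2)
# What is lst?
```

After line 1: lst = [9, 14, 5, 11, 8]
After line 2 (remove first 5): lst = [9, 14, 11, 8]
After line 3 (insert 10 at index 0): lst = [10, 9, 14, 11, 8]

[10, 9, 14, 11, 8]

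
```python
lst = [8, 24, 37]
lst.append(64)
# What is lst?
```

[8, 24, 37, 64]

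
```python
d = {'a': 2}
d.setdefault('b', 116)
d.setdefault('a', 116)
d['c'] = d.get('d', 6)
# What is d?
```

After line 1: d = {'a': 2}
After line 2 (setdefault adds 'b'=116): d = {'a': 2, 'b': 116}
After line 3 (setdefault 'a' no-op, already exists): d = {'a': 2, 'b': 116}
After line 4 (get('d', 6) returns default since 'd' not in d): d = {'a': 2, 'b': 116, 'c': 6}

{'a': 2, 'b': 116, 'c': 6}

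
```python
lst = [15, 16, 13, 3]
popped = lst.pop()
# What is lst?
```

[15, 16, 13]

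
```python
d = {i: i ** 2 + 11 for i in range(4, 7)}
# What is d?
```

{4: 27, 5: 36, 6: 47}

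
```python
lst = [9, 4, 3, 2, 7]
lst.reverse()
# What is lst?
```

[7, 2, 3, 4, 9]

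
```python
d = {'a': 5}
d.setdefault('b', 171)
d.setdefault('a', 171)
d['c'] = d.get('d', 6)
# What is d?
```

After line 1: d = {'a': 5}
After line 2 (setdefault adds 'b'=171): d = {'a': 5, 'b': 171}
After line 3 (setdefault 'a' no-op, already exists): d = {'a': 5, 'b': 171}
After line 4 (get('d', 6) returns default since 'd' not in d): d = {'a': 5, 'b': 171, 'c': 6}

{'a': 5, 'b': 171, 'c': 6}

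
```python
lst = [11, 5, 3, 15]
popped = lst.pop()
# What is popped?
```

15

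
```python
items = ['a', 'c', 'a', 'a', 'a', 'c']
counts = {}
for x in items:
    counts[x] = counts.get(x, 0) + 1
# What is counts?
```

Initial: counts = {}, items = ['a', 'c', 'a', 'a', 'a', 'c']
See 'a': counts = {'a': 1}
See 'c': counts = {'a': 1, 'c': 1}
See 'a': counts = {'a': 2, 'c': 1}
See 'a': counts = {'a': 3, 'c': 1}
See 'a': counts = {'a': 4, 'c': 1}
See 'c': counts = {'a': 4, 'c': 2}

{'a': 4, 'c': 2}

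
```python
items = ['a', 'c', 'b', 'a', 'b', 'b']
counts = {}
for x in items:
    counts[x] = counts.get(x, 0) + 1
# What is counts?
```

Initial: counts = {}, items = ['a', 'c', 'b', 'a', 'b', 'b']
See 'a': counts = {'a': 1}
See 'c': counts = {'a': 1, 'c': 1}
See 'b': counts = {'a': 1, 'c': 1, 'b': 1}
See 'a': counts = {'a': 2, 'c': 1, 'b': 1}
See 'b': counts = {'a': 2, 'c': 1, 'b': 2}
See 'b': counts = {'a': 2, 'c': 1, 'b': 3}

{'a': 2, 'c': 1, 'b': 3}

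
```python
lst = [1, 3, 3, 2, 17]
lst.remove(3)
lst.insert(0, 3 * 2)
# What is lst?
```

After line 1: lst = [1, 3, 3, 2, 17]
After line 2 (remove first 3): lst = [1, 3, 2, 17]
After line 3 (insert 6 at index 0): lst = [6, 1, 3, 2, 17]

[6, 1, 3, 2, 17]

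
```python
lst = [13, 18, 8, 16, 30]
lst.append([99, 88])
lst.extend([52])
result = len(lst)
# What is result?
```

After line 1: lst = [13, 18, 8, 16, 30]
After line 2 (append adds [99, 88] as single element): lst = [13, 18, 8, 16, 30, [99, 88]]
After line 3 (extend unpacks [52], adds 52): lst = [13, 18, 8, 16, 30, [99, 88], 52]
After line 4: result = len(lst) = 7

7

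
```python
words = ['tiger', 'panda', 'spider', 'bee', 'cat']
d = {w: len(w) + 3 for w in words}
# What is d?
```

{'tiger': 8, 'panda': 8, 'spider': 9, 'bee': 6, 'cat': 6}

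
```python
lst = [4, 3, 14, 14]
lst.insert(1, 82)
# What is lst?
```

[4, 82, 3, 14, 14]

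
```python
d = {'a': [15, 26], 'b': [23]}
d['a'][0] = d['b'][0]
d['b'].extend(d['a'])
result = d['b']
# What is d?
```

After line 1: d = {'a': [15, 26], 'b': [23]}
After line 2 (a[0] = b[0] = 23): d = {'a': [23, 26], 'b': [23]}
After line 3 (b.extend(a) appends [23, 26]): d = {'a': [23, 26], 'b': [23, 23, 26]}
After line 4: result = d['b'] = [23, 23, 26]

{'a': [23, 26], 'b': [23, 23, 26]}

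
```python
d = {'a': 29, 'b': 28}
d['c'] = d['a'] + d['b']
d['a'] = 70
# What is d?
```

After line 1: d = {'a': 29, 'b': 28}
After line 2 (d['c'] = 29 + 28): d = {'a': 29, 'b': 28, 'c': 57}
After line 3: d = {'a': 70, 'b': 28, 'c': 57}

{'a': 70, 'b': 28, 'c': 57}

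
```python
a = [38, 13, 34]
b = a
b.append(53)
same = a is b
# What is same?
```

After line 1: a = [38, 13, 34]
After line 2 (b = a is an alias, same object): a = [38, 13, 34], b = [38, 13, 34]
After line 3 (b.append mutates the shared list): a = [38, 13, 34, 53], b = [38, 13, 34, 53]
After line 4 (same = a is b; same object -> True): same = True

True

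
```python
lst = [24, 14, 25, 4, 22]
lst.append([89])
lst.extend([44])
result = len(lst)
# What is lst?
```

After line 1: lst = [24, 14, 25, 4, 22]
After line 2 (append adds [89] as single element): lst = [24, 14, 25, 4, 22, [89]]
After line 3 (extend unpacks [44], adds 44): lst = [24, 14, 25, 4, 22, [89], 44]
After line 4: result = len(lst) = 7

[24, 14, 25, 4, 22, [89], 44]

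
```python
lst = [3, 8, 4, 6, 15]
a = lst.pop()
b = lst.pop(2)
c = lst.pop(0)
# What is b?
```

After line 1: lst = [3, 8, 4, 6, 15]
After line 2 (pop() -> a = 15): lst = [3, 8, 4, 6]
After line 3 (pop(2) -> b = 4): lst = [3, 8, 6]
After line 4 (pop(0) -> c = 3): lst = [8, 6]

4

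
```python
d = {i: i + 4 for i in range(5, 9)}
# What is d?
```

{5: 9, 6: 10, 7: 11, 8: 12}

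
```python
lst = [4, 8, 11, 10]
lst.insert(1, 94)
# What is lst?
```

[4, 94, 8, 11, 10]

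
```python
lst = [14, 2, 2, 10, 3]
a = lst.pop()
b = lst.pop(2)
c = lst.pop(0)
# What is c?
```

After line 1: lst = [14, 2, 2, 10, 3]
After line 2 (pop() -> a = 3): lst = [14, 2, 2, 10]
After line 3 (pop(2) -> b = 2): lst = [14, 2, 10]
After line 4 (pop(0) -> c = 14): lst = [2, 10]

14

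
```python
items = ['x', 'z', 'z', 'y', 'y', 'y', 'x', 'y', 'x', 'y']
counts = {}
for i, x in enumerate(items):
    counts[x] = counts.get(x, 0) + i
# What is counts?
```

Initial: counts = {}, items = ['x', 'z', 'z', 'y', 'y', 'y', 'x', 'y', 'x', 'y']
i=0, x='x': counts = {'x': 0}
i=1, x='z': counts = {'x': 0, 'z': 1}
i=2, x='z': counts = {'x': 0, 'z': 3}
i=3, x='y': counts = {'x': 0, 'z': 3, 'y': 3}
i=4, x='y': counts = {'x': 0, 'z': 3, 'y': 7}
i=5, x='y': counts = {'x': 0, 'z': 3, 'y': 12}
i=6, x='x': counts = {'x': 6, 'z': 3, 'y': 12}
i=7, x='y': counts = {'x': 6, 'z': 3, 'y': 19}
i=8, x='x': counts = {'x': 14, 'z': 3, 'y': 19}
i=9, x='y': counts = {'x': 14, 'z': 3, 'y': 28}

{'x': 14, 'z': 3, 'y': 28}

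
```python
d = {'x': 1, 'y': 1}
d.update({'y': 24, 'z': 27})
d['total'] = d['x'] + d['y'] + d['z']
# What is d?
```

After line 1: d = {'x': 1, 'y': 1}
After line 2 (y overwritten, z added): d = {'x': 1, 'y': 24, 'z': 27}
After line 3 (total = 1 + 24 + 27 = 52): d = {'x': 1, 'y': 24, 'z': 27, 'total': 52}

{'x': 1, 'y': 24, 'z': 27, 'total': 52}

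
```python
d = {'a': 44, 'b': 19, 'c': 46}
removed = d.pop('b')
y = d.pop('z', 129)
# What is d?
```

After line 1: d = {'a': 44, 'b': 19, 'c': 46}
After line 2 (pop 'b' returns 19): d = {'a': 44, 'c': 46}, removed = 19
After line 3 (pop 'z' missing, returns default 129): d = {'a': 44, 'c': 46}, y = 129

{'a': 44, 'c': 46}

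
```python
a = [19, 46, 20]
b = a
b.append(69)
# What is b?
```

After line 1: a = [19, 46, 20]
After line 2 (b = a is an alias, same object): a = [19, 46, 20], b = [19, 46, 20]
After line 3 (b.append mutates the shared list): a = [19, 46, 20, 69], b = [19, 46, 20, 69]

[19, 46, 20, 69]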